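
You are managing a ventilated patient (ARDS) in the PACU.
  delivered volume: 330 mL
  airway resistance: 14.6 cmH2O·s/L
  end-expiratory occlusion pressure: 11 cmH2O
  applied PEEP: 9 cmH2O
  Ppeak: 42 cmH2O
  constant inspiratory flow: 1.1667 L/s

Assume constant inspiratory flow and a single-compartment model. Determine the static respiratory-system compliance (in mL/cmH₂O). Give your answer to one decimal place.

23.6

Total PEEP = 11 cmH2O (set 9 + intrinsic 2); this is the baseline alveolar pressure.
Equation of motion (constant flow): PIP = Vt/C + R·V̇ + PEEP.
Vt/C = PIP − R·V̇ − PEEP = 42 − 14.6×1.1667 − 11 = 42 − 17.034 − 11 = 13.966 cmH2O.
C = Vt / 13.966 = 330 / 13.966 = 23.629 mL/cmH2O.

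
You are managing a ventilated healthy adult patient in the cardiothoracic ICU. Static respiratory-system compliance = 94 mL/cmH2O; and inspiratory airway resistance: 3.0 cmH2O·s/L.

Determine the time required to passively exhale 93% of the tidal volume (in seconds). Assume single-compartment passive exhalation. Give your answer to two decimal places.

τ = R × C = 3.0 × 94 mL/cmH2O = 3.0 × 0.094 L/cmH2O = 0.282 s.
Exhaled fraction f = 1 − e^(−t/τ) → t = −τ·ln(1 − f) = −0.282·ln(0.07) = 0.7499 s.

0.75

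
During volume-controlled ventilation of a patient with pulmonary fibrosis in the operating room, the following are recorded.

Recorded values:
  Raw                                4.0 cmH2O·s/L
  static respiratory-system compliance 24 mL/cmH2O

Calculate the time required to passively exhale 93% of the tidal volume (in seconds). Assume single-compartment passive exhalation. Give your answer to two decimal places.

τ = R × C = 4.0 × 24 mL/cmH2O = 4.0 × 0.024 L/cmH2O = 0.096 s.
Exhaled fraction f = 1 − e^(−t/τ) → t = −τ·ln(1 − f) = −0.096·ln(0.07) = 0.2553 s.

0.26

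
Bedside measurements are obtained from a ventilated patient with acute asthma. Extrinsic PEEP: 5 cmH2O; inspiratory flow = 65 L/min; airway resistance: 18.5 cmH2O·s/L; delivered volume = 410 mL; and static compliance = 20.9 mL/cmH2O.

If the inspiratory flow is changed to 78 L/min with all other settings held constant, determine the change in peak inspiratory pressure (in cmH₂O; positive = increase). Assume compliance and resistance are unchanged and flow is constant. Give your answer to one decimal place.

Flow: 65 L/min ÷ 60 = 1.0833 L/s.
New flow: 78 L/min ÷ 60 = 1.3 L/s.
PIP = Vt/C + R·V̇ + PEEP (constant-flow equation of motion).
Only the resistive term changes: ΔPIP = R × ΔV̇ = 18.5 × (1.3 − 1.0833) = 18.5 × 0.2167 = 4.009 cmH2O.

4.0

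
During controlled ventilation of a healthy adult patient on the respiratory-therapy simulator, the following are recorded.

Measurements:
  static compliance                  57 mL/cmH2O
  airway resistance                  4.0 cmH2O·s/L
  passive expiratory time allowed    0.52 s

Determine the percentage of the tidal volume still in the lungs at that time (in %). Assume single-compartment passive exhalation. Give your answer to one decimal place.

10.2

τ = R × C = 4.0 × 57 mL/cmH2O = 4.0 × 0.057 L/cmH2O = 0.228 s.
Passive exhalation: V(t)/V₀ = e^(−t/τ) = e^(−0.52/0.228) = 0.1022.
Fraction remaining = 0.1022 → 10.22%.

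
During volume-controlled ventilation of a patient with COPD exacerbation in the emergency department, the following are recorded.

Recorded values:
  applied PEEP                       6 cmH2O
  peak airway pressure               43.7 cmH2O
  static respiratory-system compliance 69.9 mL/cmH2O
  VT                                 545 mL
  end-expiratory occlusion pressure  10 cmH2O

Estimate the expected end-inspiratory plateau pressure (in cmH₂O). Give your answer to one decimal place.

End-expiratory occlusion gives total PEEP = 10 cmH2O (intrinsic PEEP = 10 − 6 = 4). Use total PEEP for the elastic gradient.
Pplat = PEEPtotal + Vt / Cstat = 10 + 545 / 69.9 = 10 + 7.797 = 17.797 cmH2O.

17.8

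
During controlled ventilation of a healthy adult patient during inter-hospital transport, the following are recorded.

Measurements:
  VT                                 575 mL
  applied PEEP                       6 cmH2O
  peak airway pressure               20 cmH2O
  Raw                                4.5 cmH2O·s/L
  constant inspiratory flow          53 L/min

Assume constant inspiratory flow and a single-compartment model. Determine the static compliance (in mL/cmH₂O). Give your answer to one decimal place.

57.4

Flow: 53 L/min ÷ 60 = 0.8833 L/s.
Equation of motion (constant flow): PIP = Vt/C + R·V̇ + PEEP.
Vt/C = PIP − R·V̇ − PEEP = 20 − 4.5×0.8833 − 6 = 20 − 3.975 − 6 = 10.025 cmH2O.
C = Vt / 10.025 = 575 / 10.025 = 57.357 mL/cmH2O.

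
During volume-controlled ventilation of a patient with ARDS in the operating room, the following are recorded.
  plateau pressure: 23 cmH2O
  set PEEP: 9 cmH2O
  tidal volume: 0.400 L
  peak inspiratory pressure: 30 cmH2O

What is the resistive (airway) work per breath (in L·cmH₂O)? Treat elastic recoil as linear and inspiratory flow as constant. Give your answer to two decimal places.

2.80

With constant inspiratory flow the resistive pressure is constant at PIP − Pplat = 30 − 23 = 7.0 cmH2O, so resistive work = 7.0 × 0.400 = 2.8 L·cmH2O.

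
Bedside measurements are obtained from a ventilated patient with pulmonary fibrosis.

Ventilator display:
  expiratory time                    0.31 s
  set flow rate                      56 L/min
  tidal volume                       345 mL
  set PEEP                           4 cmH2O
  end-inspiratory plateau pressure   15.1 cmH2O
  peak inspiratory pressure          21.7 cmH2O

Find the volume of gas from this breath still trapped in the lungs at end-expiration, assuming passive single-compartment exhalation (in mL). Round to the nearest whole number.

Flow: 56 L/min ÷ 60 = 0.9333 L/s.
R = (PIP − Pplat)/V̇ = (21.7 − 15.1) / 0.9333 = 6.6/0.9333 = 7.072 cmH2O·s/L.
C = Vt/(Pplat − PEEP) = 345.0 / (15.1 − 4) = 345.0/11.1 = 31.081 mL/cmH2O.
τ = R × C = 7.072 × 0.03108 L/cmH2O = 0.2198 s.
Fraction remaining = e^(−Te/τ) = e^(−0.31/0.2198) = 0.2441.
Trapped volume = 345.0 × 0.2441 = 84.215 mL.

84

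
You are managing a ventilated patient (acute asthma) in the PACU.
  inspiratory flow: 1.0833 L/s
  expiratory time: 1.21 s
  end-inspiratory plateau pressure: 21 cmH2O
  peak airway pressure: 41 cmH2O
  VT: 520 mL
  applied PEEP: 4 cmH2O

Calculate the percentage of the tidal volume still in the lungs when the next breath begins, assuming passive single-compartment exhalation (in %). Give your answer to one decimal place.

11.7

R = (PIP − Pplat)/V̇ = (41 − 21) / 1.0833 = 20.0/1.0833 = 18.462 cmH2O·s/L.
C = Vt/(Pplat − PEEP) = 520.0 / (21 − 4) = 520.0/17.0 = 30.588 mL/cmH2O.
τ = R × C = 18.462 × 0.03059 L/cmH2O = 0.5648 s.
Fraction remaining at end-expiration = e^(−Te/τ) = e^(−1.21/0.5648) = 0.1174 → 11.74%.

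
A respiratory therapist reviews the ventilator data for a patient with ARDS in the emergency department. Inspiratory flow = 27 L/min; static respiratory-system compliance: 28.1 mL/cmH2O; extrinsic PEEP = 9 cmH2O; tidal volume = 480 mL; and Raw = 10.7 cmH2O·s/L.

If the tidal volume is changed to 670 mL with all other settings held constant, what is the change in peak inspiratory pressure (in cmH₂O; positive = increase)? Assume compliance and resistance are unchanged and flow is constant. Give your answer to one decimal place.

6.8

PIP = Vt/C + R·V̇ + PEEP (constant-flow equation of motion).
Only the elastic term changes: ΔPIP = ΔVt / C = (670 − 480) / 28.1 = 6.762 cmH2O.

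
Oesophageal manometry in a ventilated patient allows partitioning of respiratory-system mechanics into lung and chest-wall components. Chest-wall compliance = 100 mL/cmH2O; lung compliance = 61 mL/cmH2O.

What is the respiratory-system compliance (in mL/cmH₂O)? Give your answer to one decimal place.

Lung and chest wall are elastances in series: 1/Crs = 1/CL + 1/Ccw.
1/Crs = 1/61 + 1/100 = 0.02639.
Crs = 37.893 mL/cmH2O.

37.9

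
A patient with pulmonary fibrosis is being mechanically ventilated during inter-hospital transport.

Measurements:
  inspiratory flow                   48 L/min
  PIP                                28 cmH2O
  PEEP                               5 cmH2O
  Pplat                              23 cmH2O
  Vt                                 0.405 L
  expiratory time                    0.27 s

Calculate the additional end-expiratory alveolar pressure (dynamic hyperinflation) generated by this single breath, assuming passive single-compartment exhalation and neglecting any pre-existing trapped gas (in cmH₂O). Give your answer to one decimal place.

2.6

Flow: 48 L/min ÷ 60 = 0.8 L/s.
R = (PIP − Pplat)/V̇ = (28 − 23) / 0.8 = 5.0/0.8 = 6.25 cmH2O·s/L.
C = Vt/(Pplat − PEEP) = 405.0 / (23 − 5) = 405.0/18.0 = 22.5 mL/cmH2O.
τ = R × C = 6.25 × 0.0225 L/cmH2O = 0.1406 s.
Fraction remaining = e^(−Te/τ) = e^(−0.27/0.1406) = 0.1466; trapped volume = 405.0 × 0.1466 = 59.373 mL.
Additional alveolar pressure from trapping ≈ V_trapped / C = 59.373 / 22.5 = 2.639 cmH2O.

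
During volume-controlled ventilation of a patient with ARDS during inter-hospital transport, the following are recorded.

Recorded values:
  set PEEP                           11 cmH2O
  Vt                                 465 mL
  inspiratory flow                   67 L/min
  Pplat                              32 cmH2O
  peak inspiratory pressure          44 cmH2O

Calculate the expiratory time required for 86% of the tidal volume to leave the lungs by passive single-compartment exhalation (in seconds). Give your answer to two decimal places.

Flow: 67 L/min ÷ 60 = 1.1167 L/s.
R = (PIP − Pplat)/V̇ = (44 − 32) / 1.1167 = 12.0/1.1167 = 10.746 cmH2O·s/L.
C = Vt/(Pplat − PEEP) = 465.0 / (32 − 11) = 465.0/21.0 = 22.143 mL/cmH2O.
τ = R × C = 10.746 × 0.02214 L/cmH2O = 0.2379 s.
t = −τ·ln(1 − 0.86) = −0.2379·ln(0.14) = 0.4677 s.

0.47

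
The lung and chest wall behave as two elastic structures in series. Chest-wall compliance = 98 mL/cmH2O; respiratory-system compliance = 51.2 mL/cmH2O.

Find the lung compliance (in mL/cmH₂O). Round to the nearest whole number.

1/CL = 1/Crs − 1/Ccw.
1/CL = 1/51.2 − 1/98 = 0.009327.
CL = 107.22 mL/cmH2O.

107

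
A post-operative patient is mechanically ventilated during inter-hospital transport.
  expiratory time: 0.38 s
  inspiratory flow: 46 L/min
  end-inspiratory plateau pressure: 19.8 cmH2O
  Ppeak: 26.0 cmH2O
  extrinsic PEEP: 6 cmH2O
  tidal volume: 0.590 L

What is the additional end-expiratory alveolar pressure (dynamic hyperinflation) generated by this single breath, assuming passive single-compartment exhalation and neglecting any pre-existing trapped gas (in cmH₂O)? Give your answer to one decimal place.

Flow: 46 L/min ÷ 60 = 0.7667 L/s.
R = (PIP − Pplat)/V̇ = (26.0 − 19.8) / 0.7667 = 6.2/0.7667 = 8.087 cmH2O·s/L.
C = Vt/(Pplat − PEEP) = 590.0 / (19.8 − 6) = 590.0/13.8 = 42.754 mL/cmH2O.
τ = R × C = 8.087 × 0.04275 L/cmH2O = 0.3457 s.
Fraction remaining = e^(−Te/τ) = e^(−0.38/0.3457) = 0.3331; trapped volume = 590.0 × 0.3331 = 196.53 mL.
Additional alveolar pressure from trapping ≈ V_trapped / C = 196.53 / 42.754 = 4.597 cmH2O.

4.6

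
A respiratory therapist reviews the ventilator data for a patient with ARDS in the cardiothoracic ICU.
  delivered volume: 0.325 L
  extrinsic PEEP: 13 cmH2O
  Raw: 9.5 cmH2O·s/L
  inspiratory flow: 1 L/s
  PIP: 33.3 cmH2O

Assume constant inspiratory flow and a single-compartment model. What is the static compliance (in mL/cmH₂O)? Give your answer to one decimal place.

30.1

Equation of motion (constant flow): PIP = Vt/C + R·V̇ + PEEP.
Vt/C = PIP − R·V̇ − PEEP = 33.3 − 9.5×1 − 13 = 33.3 − 9.5 − 13 = 10.8 cmH2O.
C = Vt / 10.8 = 325 / 10.8 = 30.093 mL/cmH2O.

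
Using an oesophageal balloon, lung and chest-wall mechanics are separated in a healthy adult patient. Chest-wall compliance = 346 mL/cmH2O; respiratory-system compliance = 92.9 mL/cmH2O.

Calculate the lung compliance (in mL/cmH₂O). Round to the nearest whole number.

127

1/CL = 1/Crs − 1/Ccw.
1/CL = 1/92.9 − 1/346 = 0.007874.
CL = 127.0 mL/cmH2O.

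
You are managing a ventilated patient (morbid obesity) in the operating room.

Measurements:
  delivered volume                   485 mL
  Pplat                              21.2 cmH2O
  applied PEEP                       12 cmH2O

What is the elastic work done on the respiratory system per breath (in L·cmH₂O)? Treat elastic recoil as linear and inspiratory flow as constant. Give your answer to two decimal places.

2.23

Elastic work ≈ ½ × (Pplat − PEEP) × Vt = 0.5 × (21.2 − 12) × 0.485 L = 0.5 × 9.2 × 0.485 = 2.231 L·cmH2O.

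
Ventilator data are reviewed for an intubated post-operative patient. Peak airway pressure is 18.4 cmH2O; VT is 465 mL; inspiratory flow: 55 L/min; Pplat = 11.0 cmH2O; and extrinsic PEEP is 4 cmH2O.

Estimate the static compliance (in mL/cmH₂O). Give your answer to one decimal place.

Cstat = Vt / (Pplat − PEEP) = 465 / (11.0 − 4) = 465 / 7.0 = 66.429 mL/cmH2O.

66.4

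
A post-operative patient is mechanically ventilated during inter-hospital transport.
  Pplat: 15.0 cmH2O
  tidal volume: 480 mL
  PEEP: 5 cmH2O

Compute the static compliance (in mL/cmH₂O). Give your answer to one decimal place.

48.0

Cstat = Vt / (Pplat − PEEP) = 480 / (15.0 − 5) = 480 / 10.0 = 48.0 mL/cmH2O.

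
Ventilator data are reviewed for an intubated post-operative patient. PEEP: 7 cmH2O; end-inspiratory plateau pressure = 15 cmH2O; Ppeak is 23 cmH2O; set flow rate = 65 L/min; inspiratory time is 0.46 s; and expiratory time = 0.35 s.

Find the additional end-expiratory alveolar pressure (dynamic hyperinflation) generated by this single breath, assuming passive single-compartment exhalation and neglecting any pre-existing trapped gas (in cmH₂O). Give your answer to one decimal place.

Flow: 65 L/min ÷ 60 = 1.0833 L/s.
Vt = flow × Ti = 1.0833 L/s × 0.46 s × 1000 mL/L = 498.32 mL.
R = (PIP − Pplat)/V̇ = (23 − 15) / 1.0833 = 8.0/1.0833 = 7.385 cmH2O·s/L.
C = Vt/(Pplat − PEEP) = 498.32 / (15 − 7) = 498.32/8.0 = 62.29 mL/cmH2O.
τ = R × C = 7.385 × 0.06229 L/cmH2O = 0.46 s.
Fraction remaining = e^(−Te/τ) = e^(−0.35/0.46) = 0.4673; trapped volume = 498.32 × 0.4673 = 232.86 mL.
Additional alveolar pressure from trapping ≈ V_trapped / C = 232.86 / 62.29 = 3.738 cmH2O.

3.7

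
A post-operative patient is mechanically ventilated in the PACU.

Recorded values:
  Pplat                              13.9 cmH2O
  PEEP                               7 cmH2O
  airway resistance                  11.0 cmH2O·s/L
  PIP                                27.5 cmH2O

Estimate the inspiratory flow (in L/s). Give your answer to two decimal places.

flow = (PIP − Pplat) / Raw = 13.6 / 11.0 = 1.236 L/s.

1.24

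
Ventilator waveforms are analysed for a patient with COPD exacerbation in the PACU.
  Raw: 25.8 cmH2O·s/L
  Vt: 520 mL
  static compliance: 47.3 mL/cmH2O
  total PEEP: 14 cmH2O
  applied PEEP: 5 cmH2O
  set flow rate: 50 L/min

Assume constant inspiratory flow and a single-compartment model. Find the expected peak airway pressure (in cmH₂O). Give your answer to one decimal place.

46.5

Flow: 50 L/min ÷ 60 = 0.8333 L/s.
Total PEEP = 14 cmH2O (set 5 + intrinsic 9); this is the baseline alveolar pressure.
Equation of motion (constant flow): PIP = Vt/C + R·V̇ + PEEP.
PIP = 520/47.3 + 25.8×0.8333 + 14 = 10.994 + 21.499 + 14 = 46.493 cmH2O.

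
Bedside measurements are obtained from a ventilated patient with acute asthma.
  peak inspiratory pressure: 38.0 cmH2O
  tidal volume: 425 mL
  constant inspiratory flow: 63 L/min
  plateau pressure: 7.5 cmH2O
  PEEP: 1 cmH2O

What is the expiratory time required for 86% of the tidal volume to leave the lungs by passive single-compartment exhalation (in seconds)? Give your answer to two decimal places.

Flow: 63 L/min ÷ 60 = 1.05 L/s.
R = (PIP − Pplat)/V̇ = (38.0 − 7.5) / 1.05 = 30.5/1.05 = 29.048 cmH2O·s/L.
C = Vt/(Pplat − PEEP) = 425.0 / (7.5 − 1) = 425.0/6.5 = 65.385 mL/cmH2O.
τ = R × C = 29.048 × 0.06539 L/cmH2O = 1.899 s.
t = −τ·ln(1 − 0.86) = −1.899·ln(0.14) = 3.734 s.

3.73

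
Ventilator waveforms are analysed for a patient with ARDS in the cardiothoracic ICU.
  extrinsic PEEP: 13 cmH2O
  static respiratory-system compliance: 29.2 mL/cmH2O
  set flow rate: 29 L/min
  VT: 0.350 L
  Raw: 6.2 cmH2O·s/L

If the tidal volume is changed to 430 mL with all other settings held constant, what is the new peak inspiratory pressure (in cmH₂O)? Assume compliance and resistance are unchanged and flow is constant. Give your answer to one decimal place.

30.7

Flow: 29 L/min ÷ 60 = 0.4833 L/s.
PIP = Vt/C + R·V̇ + PEEP (constant-flow equation of motion).
Only the elastic term changes: ΔPIP = ΔVt / C = (430 − 350) / 29.2 = 2.74 cmH2O.
Original PIP = 350/29.2 + 6.2×0.4833 + 13 = 27.983 cmH2O; new PIP = 27.983 + (2.74) = 30.723 cmH2O.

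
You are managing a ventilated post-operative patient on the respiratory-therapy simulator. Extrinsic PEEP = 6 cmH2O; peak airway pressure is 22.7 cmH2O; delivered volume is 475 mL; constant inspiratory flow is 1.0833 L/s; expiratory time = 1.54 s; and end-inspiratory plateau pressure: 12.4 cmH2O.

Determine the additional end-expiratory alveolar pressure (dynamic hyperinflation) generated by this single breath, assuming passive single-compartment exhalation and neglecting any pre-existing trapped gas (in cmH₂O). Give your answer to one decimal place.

R = (PIP − Pplat)/V̇ = (22.7 − 12.4) / 1.0833 = 10.3/1.0833 = 9.508 cmH2O·s/L.
C = Vt/(Pplat − PEEP) = 475.0 / (12.4 − 6) = 475.0/6.4 = 74.219 mL/cmH2O.
τ = R × C = 9.508 × 0.07422 L/cmH2O = 0.7057 s.
Fraction remaining = e^(−Te/τ) = e^(−1.54/0.7057) = 0.1128; trapped volume = 475.0 × 0.1128 = 53.58 mL.
Additional alveolar pressure from trapping ≈ V_trapped / C = 53.58 / 74.219 = 0.7219 cmH2O.

0.7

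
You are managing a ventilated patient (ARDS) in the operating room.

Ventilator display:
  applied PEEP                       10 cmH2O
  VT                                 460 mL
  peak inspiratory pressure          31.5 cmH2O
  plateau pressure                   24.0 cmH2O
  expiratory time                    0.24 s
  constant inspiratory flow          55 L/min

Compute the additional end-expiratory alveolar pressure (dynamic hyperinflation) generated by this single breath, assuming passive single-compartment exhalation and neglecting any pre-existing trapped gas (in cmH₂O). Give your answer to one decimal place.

5.7

Flow: 55 L/min ÷ 60 = 0.9167 L/s.
R = (PIP − Pplat)/V̇ = (31.5 − 24.0) / 0.9167 = 7.5/0.9167 = 8.182 cmH2O·s/L.
C = Vt/(Pplat − PEEP) = 460.0 / (24.0 − 10) = 460.0/14.0 = 32.857 mL/cmH2O.
τ = R × C = 8.182 × 0.03286 L/cmH2O = 0.2689 s.
Fraction remaining = e^(−Te/τ) = e^(−0.24/0.2689) = 0.4096; trapped volume = 460.0 × 0.4096 = 188.42 mL.
Additional alveolar pressure from trapping ≈ V_trapped / C = 188.42 / 32.857 = 5.735 cmH2O.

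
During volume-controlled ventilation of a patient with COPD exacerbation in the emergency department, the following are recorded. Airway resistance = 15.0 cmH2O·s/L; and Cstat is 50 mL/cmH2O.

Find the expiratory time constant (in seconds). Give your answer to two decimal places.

τ = R × C = 15.0 × 50 mL/cmH2O = 15.0 × 0.050 L/cmH2O = 0.75 s.

0.75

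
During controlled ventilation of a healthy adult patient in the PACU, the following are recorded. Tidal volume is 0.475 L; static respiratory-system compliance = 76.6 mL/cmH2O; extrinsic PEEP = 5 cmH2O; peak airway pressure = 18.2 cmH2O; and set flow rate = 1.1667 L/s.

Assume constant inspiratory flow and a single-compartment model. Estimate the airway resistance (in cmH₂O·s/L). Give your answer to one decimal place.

6.0

Equation of motion (constant flow): PIP = Vt/C + R·V̇ + PEEP.
R·V̇ = PIP − Vt/C − PEEP = 18.2 − 475/76.6 − 5 = 18.2 − 6.201 − 5 = 6.999 cmH2O.
R = 6.999 / 1.1667 = 5.999 cmH2O·s/L.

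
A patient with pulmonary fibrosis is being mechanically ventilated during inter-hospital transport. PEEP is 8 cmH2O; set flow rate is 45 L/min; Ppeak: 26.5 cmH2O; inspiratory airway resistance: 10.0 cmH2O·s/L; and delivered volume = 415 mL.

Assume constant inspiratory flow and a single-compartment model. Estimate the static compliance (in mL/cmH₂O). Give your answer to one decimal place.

Flow: 45 L/min ÷ 60 = 0.75 L/s.
Equation of motion (constant flow): PIP = Vt/C + R·V̇ + PEEP.
Vt/C = PIP − R·V̇ − PEEP = 26.5 − 10.0×0.75 − 8 = 26.5 − 7.5 − 8 = 11.0 cmH2O.
C = Vt / 11.0 = 415 / 11.0 = 37.727 mL/cmH2O.

37.7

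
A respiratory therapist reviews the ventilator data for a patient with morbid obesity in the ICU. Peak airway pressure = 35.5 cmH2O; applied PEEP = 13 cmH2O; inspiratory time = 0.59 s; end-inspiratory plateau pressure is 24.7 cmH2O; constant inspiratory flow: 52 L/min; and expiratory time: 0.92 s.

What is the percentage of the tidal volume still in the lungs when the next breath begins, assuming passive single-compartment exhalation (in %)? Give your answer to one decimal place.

18.5

Flow: 52 L/min ÷ 60 = 0.8667 L/s.
Vt = flow × Ti = 0.8667 L/s × 0.59 s × 1000 mL/L = 511.35 mL.
R = (PIP − Pplat)/V̇ = (35.5 − 24.7) / 0.8667 = 10.8/0.8667 = 12.461 cmH2O·s/L.
C = Vt/(Pplat − PEEP) = 511.35 / (24.7 − 13) = 511.35/11.7 = 43.705 mL/cmH2O.
τ = R × C = 12.461 × 0.04371 L/cmH2O = 0.5447 s.
Fraction remaining at end-expiration = e^(−Te/τ) = e^(−0.92/0.5447) = 0.1847 → 18.47%.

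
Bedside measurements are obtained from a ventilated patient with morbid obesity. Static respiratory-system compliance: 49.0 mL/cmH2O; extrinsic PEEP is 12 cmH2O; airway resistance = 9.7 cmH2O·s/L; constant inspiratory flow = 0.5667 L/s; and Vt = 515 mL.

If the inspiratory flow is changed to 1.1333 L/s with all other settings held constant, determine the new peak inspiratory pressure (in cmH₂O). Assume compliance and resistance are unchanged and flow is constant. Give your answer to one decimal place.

33.5

PIP = Vt/C + R·V̇ + PEEP (constant-flow equation of motion).
Only the resistive term changes: ΔPIP = R × ΔV̇ = 9.7 × (1.1333 − 0.5667) = 9.7 × 0.5666 = 5.496 cmH2O.
Original PIP = 515/49.0 + 9.7×0.5667 + 12 = 28.007 cmH2O; new PIP = 28.007 + (5.496) = 33.503 cmH2O.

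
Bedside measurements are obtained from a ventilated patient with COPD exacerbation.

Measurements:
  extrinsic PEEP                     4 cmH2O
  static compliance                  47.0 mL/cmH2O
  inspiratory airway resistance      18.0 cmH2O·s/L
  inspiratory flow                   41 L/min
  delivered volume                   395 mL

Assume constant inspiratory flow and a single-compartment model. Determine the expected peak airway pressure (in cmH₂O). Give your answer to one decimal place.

24.7

Flow: 41 L/min ÷ 60 = 0.6833 L/s.
Equation of motion (constant flow): PIP = Vt/C + R·V̇ + PEEP.
PIP = 395/47.0 + 18.0×0.6833 + 4 = 8.404 + 12.299 + 4 = 24.703 cmH2O.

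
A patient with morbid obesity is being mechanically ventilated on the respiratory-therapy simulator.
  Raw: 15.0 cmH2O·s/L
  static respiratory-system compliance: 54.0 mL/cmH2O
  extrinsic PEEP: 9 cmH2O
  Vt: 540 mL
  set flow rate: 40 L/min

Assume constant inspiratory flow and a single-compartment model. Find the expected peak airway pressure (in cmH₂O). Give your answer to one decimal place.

29.0

Flow: 40 L/min ÷ 60 = 0.6667 L/s.
Equation of motion (constant flow): PIP = Vt/C + R·V̇ + PEEP.
PIP = 540/54.0 + 15.0×0.6667 + 9 = 10.0 + 10.001 + 9 = 29.001 cmH2O.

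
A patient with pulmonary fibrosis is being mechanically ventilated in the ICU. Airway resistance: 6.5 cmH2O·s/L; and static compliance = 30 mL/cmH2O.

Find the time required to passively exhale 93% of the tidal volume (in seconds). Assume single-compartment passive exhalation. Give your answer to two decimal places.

0.52

τ = R × C = 6.5 × 30 mL/cmH2O = 6.5 × 0.030 L/cmH2O = 0.195 s.
Exhaled fraction f = 1 − e^(−t/τ) → t = −τ·ln(1 − f) = −0.195·ln(0.07) = 0.5186 s.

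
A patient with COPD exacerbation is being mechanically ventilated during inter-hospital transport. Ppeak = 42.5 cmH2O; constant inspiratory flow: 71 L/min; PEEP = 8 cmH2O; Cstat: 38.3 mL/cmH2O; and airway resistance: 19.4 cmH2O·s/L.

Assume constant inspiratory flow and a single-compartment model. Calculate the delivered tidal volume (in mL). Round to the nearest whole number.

Flow: 71 L/min ÷ 60 = 1.1833 L/s.
Equation of motion (constant flow): PIP = Vt/C + R·V̇ + PEEP.
Vt/C = PIP − R·V̇ − PEEP = 42.5 − 22.956 − 8 = 11.544 cmH2O.
Vt = C × 11.544 = 38.3 × 11.544 = 442.14 mL.

442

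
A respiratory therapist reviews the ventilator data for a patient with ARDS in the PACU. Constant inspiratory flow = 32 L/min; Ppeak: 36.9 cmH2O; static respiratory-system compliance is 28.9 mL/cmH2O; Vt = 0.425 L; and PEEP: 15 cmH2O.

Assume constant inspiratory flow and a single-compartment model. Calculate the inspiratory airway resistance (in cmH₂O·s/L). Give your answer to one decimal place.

Flow: 32 L/min ÷ 60 = 0.5333 L/s.
Equation of motion (constant flow): PIP = Vt/C + R·V̇ + PEEP.
R·V̇ = PIP − Vt/C − PEEP = 36.9 − 425/28.9 − 15 = 36.9 − 14.706 − 15 = 7.194 cmH2O.
R = 7.194 / 0.5333 = 13.49 cmH2O·s/L.

13.5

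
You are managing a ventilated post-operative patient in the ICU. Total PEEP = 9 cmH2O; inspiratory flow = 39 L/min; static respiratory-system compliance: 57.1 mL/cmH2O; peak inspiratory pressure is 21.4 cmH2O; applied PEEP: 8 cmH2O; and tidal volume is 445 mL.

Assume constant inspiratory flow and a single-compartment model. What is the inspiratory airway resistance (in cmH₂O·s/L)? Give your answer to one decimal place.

7.1

Flow: 39 L/min ÷ 60 = 0.65 L/s.
Total PEEP = 9 cmH2O (set 8 + intrinsic 1); this is the baseline alveolar pressure.
Equation of motion (constant flow): PIP = Vt/C + R·V̇ + PEEP.
R·V̇ = PIP − Vt/C − PEEP = 21.4 − 445/57.1 − 9 = 21.4 − 7.793 − 9 = 4.607 cmH2O.
R = 4.607 / 0.65 = 7.088 cmH2O·s/L.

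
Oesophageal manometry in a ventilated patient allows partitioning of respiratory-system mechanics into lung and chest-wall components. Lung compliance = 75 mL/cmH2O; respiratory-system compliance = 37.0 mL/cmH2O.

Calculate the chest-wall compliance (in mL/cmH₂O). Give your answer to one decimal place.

73.0

1/Ccw = 1/Crs − 1/CL.
1/Ccw = 1/37.0 − 1/75 = 0.01369.
Ccw = 73.046 mL/cmH2O.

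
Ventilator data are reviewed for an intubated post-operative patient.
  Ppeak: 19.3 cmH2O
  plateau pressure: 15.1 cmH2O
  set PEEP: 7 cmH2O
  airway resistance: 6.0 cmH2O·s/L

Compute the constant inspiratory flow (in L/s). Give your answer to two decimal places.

0.70

flow = (PIP − Pplat) / Raw = 4.2 / 6.0 = 0.7 L/s.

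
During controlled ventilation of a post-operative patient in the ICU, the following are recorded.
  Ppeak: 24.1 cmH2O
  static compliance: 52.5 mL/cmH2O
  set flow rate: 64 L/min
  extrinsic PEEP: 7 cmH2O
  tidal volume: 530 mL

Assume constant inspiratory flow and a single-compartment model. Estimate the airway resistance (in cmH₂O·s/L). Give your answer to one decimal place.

6.6

Flow: 64 L/min ÷ 60 = 1.0667 L/s.
Equation of motion (constant flow): PIP = Vt/C + R·V̇ + PEEP.
R·V̇ = PIP − Vt/C − PEEP = 24.1 − 530/52.5 − 7 = 24.1 − 10.095 − 7 = 7.005 cmH2O.
R = 7.005 / 1.0667 = 6.567 cmH2O·s/L.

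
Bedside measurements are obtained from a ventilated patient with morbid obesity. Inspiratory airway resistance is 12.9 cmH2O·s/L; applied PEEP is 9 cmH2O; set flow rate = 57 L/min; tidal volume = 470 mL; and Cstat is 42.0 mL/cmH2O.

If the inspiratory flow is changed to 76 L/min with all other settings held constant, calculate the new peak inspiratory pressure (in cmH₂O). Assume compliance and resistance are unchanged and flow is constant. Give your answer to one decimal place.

Flow: 57 L/min ÷ 60 = 0.95 L/s.
New flow: 76 L/min ÷ 60 = 1.2667 L/s.
PIP = Vt/C + R·V̇ + PEEP (constant-flow equation of motion).
Only the resistive term changes: ΔPIP = R × ΔV̇ = 12.9 × (1.2667 − 0.95) = 12.9 × 0.3167 = 4.085 cmH2O.
Original PIP = 470/42.0 + 12.9×0.95 + 9 = 32.445 cmH2O; new PIP = 32.445 + (4.085) = 36.53 cmH2O.

36.5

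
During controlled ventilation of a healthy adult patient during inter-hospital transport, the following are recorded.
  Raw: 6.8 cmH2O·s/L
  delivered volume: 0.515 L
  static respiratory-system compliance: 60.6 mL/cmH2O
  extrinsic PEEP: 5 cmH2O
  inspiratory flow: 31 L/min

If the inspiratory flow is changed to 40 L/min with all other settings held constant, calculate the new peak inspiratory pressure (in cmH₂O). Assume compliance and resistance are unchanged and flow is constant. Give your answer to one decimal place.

18.0

Flow: 31 L/min ÷ 60 = 0.5167 L/s.
New flow: 40 L/min ÷ 60 = 0.6667 L/s.
PIP = Vt/C + R·V̇ + PEEP (constant-flow equation of motion).
Only the resistive term changes: ΔPIP = R × ΔV̇ = 6.8 × (0.6667 − 0.5167) = 6.8 × 0.15 = 1.02 cmH2O.
Original PIP = 515/60.6 + 6.8×0.5167 + 5 = 17.012 cmH2O; new PIP = 17.012 + (1.02) = 18.032 cmH2O.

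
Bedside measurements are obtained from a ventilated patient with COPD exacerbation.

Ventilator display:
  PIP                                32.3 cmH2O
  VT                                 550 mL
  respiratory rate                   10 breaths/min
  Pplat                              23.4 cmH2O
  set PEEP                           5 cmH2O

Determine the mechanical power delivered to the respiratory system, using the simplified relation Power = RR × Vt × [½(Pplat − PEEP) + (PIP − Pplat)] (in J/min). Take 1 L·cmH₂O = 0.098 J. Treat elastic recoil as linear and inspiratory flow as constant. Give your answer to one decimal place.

9.8

Per-breath work = Vt × [½(Pplat−PEEP) + (PIP−Pplat)] = 0.550 × [0.5×18.4 + 8.9] = 0.550 × 18.1 = 9.955 L·cmH2O.
Power = 10 × 9.955 = 99.55 L·cmH2O/min.
× 0.098 J/(L·cmH2O) → 9.756 J/min.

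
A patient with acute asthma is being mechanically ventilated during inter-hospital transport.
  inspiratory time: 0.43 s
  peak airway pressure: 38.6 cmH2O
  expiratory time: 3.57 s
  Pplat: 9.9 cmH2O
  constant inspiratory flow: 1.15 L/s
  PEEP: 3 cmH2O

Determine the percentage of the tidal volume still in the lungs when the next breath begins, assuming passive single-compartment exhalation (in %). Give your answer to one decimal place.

Vt = flow × Ti = 1.15 L/s × 0.43 s × 1000 mL/L = 494.5 mL.
R = (PIP − Pplat)/V̇ = (38.6 − 9.9) / 1.15 = 28.7/1.15 = 24.957 cmH2O·s/L.
C = Vt/(Pplat − PEEP) = 494.5 / (9.9 − 3) = 494.5/6.9 = 71.667 mL/cmH2O.
τ = R × C = 24.957 × 0.07167 L/cmH2O = 1.789 s.
Fraction remaining at end-expiration = e^(−Te/τ) = e^(−3.57/1.789) = 0.1359 → 13.59%.

13.6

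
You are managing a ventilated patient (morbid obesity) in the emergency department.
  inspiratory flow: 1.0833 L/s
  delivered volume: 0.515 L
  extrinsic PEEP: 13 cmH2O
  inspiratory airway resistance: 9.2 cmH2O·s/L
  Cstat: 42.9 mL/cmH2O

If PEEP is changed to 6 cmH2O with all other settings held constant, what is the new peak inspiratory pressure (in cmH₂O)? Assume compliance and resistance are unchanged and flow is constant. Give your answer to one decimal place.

PIP = Vt/C + R·V̇ + PEEP (constant-flow equation of motion).
Only the baseline term changes: ΔPIP = ΔPEEP = 6 − 13 = -7.0 cmH2O.
Original PIP = 515/42.9 + 9.2×1.0833 + 13 = 34.971 cmH2O; new PIP = 34.971 + (-7.0) = 27.971 cmH2O.

28.0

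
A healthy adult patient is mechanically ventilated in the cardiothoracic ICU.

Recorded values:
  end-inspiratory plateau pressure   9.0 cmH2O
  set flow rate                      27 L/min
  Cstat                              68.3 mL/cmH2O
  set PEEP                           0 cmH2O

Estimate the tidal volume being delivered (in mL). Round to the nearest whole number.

Vt = Cstat × (Pplat − PEEP) = 68.3 × (9.0 − 0) = 68.3 × 9.0 = 614.7 mL.

615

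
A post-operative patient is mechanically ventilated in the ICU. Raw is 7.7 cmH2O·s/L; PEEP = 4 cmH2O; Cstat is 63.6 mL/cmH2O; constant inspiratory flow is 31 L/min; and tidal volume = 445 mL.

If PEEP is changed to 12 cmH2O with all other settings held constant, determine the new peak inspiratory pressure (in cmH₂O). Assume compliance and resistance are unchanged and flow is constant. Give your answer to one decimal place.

23.0

Flow: 31 L/min ÷ 60 = 0.5167 L/s.
PIP = Vt/C + R·V̇ + PEEP (constant-flow equation of motion).
Only the baseline term changes: ΔPIP = ΔPEEP = 12 − 4 = 8.0 cmH2O.
Original PIP = 445/63.6 + 7.7×0.5167 + 4 = 14.975 cmH2O; new PIP = 14.975 + (8.0) = 22.975 cmH2O.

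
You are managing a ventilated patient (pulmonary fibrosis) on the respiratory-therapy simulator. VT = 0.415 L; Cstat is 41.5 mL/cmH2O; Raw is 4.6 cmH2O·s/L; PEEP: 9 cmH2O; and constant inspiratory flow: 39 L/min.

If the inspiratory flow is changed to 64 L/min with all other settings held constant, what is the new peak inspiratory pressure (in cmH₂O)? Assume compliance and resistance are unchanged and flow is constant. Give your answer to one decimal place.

23.9

Flow: 39 L/min ÷ 60 = 0.65 L/s.
New flow: 64 L/min ÷ 60 = 1.0667 L/s.
PIP = Vt/C + R·V̇ + PEEP (constant-flow equation of motion).
Only the resistive term changes: ΔPIP = R × ΔV̇ = 4.6 × (1.0667 − 0.65) = 4.6 × 0.4167 = 1.917 cmH2O.
Original PIP = 415/41.5 + 4.6×0.65 + 9 = 21.99 cmH2O; new PIP = 21.99 + (1.917) = 23.907 cmH2O.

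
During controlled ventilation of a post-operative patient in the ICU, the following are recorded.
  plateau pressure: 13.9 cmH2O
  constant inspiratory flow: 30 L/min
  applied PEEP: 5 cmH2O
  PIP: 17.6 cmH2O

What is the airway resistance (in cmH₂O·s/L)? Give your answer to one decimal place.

Flow: 30 L/min ÷ 60 = 0.5 L/s.
Raw = (PIP − Pplat) / flow = (17.6 − 13.9) / 0.5 = 3.7 / 0.5 = 7.4 cmH2O·s/L.

7.4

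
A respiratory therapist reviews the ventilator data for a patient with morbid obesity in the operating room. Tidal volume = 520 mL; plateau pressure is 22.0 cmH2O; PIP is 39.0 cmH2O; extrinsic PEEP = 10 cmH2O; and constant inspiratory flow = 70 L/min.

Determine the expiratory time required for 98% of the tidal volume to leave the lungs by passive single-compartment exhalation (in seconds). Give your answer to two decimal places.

2.47

Flow: 70 L/min ÷ 60 = 1.1667 L/s.
R = (PIP − Pplat)/V̇ = (39.0 − 22.0) / 1.1667 = 17.0/1.1667 = 14.571 cmH2O·s/L.
C = Vt/(Pplat − PEEP) = 520.0 / (22.0 − 10) = 520.0/12.0 = 43.333 mL/cmH2O.
τ = R × C = 14.571 × 0.04333 L/cmH2O = 0.6314 s.
t = −τ·ln(1 − 0.98) = −0.6314·ln(0.02) = 2.47 s.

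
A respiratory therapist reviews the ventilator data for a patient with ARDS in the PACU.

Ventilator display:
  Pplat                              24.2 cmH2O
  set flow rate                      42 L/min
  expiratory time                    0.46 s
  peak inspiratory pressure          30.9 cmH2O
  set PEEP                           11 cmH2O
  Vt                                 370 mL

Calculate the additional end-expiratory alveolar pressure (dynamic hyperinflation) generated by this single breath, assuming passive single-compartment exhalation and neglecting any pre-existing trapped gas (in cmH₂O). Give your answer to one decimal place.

Flow: 42 L/min ÷ 60 = 0.7 L/s.
R = (PIP − Pplat)/V̇ = (30.9 − 24.2) / 0.7 = 6.7/0.7 = 9.571 cmH2O·s/L.
C = Vt/(Pplat − PEEP) = 370.0 / (24.2 − 11) = 370.0/13.2 = 28.03 mL/cmH2O.
τ = R × C = 9.571 × 0.02803 L/cmH2O = 0.2683 s.
Fraction remaining = e^(−Te/τ) = e^(−0.46/0.2683) = 0.1801; trapped volume = 370.0 × 0.1801 = 66.637 mL.
Additional alveolar pressure from trapping ≈ V_trapped / C = 66.637 / 28.03 = 2.377 cmH2O.

2.4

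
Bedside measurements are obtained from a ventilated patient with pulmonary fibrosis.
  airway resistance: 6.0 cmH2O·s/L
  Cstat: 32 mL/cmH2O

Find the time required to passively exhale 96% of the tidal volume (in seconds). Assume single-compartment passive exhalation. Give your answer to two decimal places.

τ = R × C = 6.0 × 32 mL/cmH2O = 6.0 × 0.032 L/cmH2O = 0.192 s.
Exhaled fraction f = 1 − e^(−t/τ) → t = −τ·ln(1 − f) = −0.192·ln(0.04) = 0.618 s.

0.62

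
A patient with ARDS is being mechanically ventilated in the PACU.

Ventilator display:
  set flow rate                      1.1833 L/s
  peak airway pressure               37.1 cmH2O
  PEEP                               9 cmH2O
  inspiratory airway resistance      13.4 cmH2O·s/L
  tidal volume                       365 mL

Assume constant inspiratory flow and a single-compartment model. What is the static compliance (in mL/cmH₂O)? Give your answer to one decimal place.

Equation of motion (constant flow): PIP = Vt/C + R·V̇ + PEEP.
Vt/C = PIP − R·V̇ − PEEP = 37.1 − 13.4×1.1833 − 9 = 37.1 − 15.856 − 9 = 12.244 cmH2O.
C = Vt / 12.244 = 365 / 12.244 = 29.811 mL/cmH2O.

29.8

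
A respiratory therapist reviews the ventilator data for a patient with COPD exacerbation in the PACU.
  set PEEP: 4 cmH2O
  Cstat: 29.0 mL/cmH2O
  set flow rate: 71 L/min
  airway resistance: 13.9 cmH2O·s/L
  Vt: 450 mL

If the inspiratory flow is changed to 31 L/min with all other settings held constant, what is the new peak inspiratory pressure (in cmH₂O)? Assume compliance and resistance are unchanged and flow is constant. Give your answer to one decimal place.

26.7

Flow: 71 L/min ÷ 60 = 1.1833 L/s.
New flow: 31 L/min ÷ 60 = 0.5167 L/s.
PIP = Vt/C + R·V̇ + PEEP (constant-flow equation of motion).
Only the resistive term changes: ΔPIP = R × ΔV̇ = 13.9 × (0.5167 − 1.1833) = 13.9 × -0.6666 = -9.266 cmH2O.
Original PIP = 450/29.0 + 13.9×1.1833 + 4 = 35.965 cmH2O; new PIP = 35.965 + (-9.266) = 26.699 cmH2O.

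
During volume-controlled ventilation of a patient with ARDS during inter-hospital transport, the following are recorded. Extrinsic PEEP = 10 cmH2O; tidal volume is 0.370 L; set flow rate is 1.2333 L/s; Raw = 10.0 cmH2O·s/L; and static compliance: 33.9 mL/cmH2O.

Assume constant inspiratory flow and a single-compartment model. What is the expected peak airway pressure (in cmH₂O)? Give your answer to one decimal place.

33.2

Equation of motion (constant flow): PIP = Vt/C + R·V̇ + PEEP.
PIP = 370/33.9 + 10.0×1.2333 + 10 = 10.914 + 12.333 + 10 = 33.247 cmH2O.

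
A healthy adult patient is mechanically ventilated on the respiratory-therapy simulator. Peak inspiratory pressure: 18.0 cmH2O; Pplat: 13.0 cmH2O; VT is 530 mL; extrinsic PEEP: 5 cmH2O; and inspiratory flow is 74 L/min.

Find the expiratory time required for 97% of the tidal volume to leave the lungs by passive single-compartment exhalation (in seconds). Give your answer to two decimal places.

Flow: 74 L/min ÷ 60 = 1.2333 L/s.
R = (PIP − Pplat)/V̇ = (18.0 − 13.0) / 1.2333 = 5.0/1.2333 = 4.054 cmH2O·s/L.
C = Vt/(Pplat − PEEP) = 530.0 / (13.0 − 5) = 530.0/8.0 = 66.25 mL/cmH2O.
τ = R × C = 4.054 × 0.06625 L/cmH2O = 0.2686 s.
t = −τ·ln(1 − 0.97) = −0.2686·ln(0.03) = 0.9419 s.

0.94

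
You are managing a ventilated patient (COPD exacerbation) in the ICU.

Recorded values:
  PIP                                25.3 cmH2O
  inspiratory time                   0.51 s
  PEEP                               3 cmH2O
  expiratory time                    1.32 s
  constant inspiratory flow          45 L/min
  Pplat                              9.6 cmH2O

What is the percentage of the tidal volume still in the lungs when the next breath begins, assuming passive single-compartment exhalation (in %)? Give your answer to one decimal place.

33.7

Flow: 45 L/min ÷ 60 = 0.75 L/s.
Vt = flow × Ti = 0.75 L/s × 0.51 s × 1000 mL/L = 382.5 mL.
R = (PIP − Pplat)/V̇ = (25.3 − 9.6) / 0.75 = 15.7/0.75 = 20.933 cmH2O·s/L.
C = Vt/(Pplat − PEEP) = 382.5 / (9.6 − 3) = 382.5/6.6 = 57.955 mL/cmH2O.
τ = R × C = 20.933 × 0.05796 L/cmH2O = 1.213 s.
Fraction remaining at end-expiration = e^(−Te/τ) = e^(−1.32/1.213) = 0.3368 → 33.68%.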